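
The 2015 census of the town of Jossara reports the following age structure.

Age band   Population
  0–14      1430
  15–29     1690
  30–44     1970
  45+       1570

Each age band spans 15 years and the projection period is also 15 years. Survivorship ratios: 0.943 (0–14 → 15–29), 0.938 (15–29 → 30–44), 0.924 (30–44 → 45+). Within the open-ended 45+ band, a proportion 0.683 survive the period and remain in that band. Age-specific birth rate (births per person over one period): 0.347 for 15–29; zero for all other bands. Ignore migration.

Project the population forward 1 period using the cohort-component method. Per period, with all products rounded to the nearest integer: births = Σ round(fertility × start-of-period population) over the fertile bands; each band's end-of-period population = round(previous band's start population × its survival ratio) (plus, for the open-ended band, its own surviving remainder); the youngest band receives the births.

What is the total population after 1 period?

6411

Numbering the bands 1..4 from youngest to oldest:
— Period 1 —
Births: 1690 × 0.347 = 586
Band 2: 1430 × 0.943 = 1348
Band 3: 1690 × 0.938 = 1585
Band 4: 1970 × 0.924 + 1570 × 0.683 = 1820 + 1072 = 2892
End of period: [586, 1348, 1585, 2892]
Total after period 1: 586 + 1348 + 1585 + 2892 = 6411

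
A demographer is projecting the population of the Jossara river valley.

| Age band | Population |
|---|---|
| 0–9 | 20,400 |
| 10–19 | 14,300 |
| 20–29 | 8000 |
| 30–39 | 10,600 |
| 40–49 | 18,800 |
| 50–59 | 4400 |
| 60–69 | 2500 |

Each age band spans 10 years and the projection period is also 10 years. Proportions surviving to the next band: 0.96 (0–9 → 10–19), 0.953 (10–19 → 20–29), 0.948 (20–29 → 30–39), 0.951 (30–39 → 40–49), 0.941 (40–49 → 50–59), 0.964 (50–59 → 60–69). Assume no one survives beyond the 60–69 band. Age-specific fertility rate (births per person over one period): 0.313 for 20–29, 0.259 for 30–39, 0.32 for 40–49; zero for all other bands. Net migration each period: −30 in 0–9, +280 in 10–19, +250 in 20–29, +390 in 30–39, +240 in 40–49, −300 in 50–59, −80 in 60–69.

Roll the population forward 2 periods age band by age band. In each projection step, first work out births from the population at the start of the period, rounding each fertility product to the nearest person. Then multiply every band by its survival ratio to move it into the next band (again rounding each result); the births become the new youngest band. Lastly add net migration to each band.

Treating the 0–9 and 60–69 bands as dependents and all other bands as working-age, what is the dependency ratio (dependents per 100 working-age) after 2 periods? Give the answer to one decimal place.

(Groups numbered youngest = 1 to oldest = 7.)
[period 1]
Births: 8000 * 0.313 = 2504  |  10600 * 0.259 = 2745  |  18800 * 0.32 = 6016 → total 11265
Group 2: 20400 * 0.96 = 19584
Group 3: 14300 * 0.953 = 13628
Group 4: 8000 * 0.948 = 7584
Group 5: 10600 * 0.951 = 10081
Group 6: 18800 * 0.941 = 17691
Group 7: 4400 * 0.964 = 4242
Net migration: Group 1 − 30 → 11235; Group 2 + 280 → 19864; Group 3 + 250 → 13878; Group 4 + 390 → 7974; Group 5 + 240 → 10321; Group 6 − 300 → 17391; Group 7 − 80 → 4162
End of period: [11235, 19864, 13878, 7974, 10321, 17391, 4162]
[period 2]
Births: 13878 * 0.313 = 4344  |  7974 * 0.259 = 2065  |  10321 * 0.32 = 3303 → total 9712
Group 2: 11235 * 0.96 = 10786
Group 3: 19864 * 0.953 = 18930
Group 4: 13878 * 0.948 = 13156
Group 5: 7974 * 0.951 = 7583
Group 6: 10321 * 0.941 = 9712
Group 7: 17391 * 0.964 = 16765
Net migration: Group 1 − 30 → 9682; Group 2 + 280 → 11066; Group 3 + 250 → 19180; Group 4 + 390 → 13546; Group 5 + 240 → 7823; Group 6 − 300 → 9412; Group 7 − 80 → 16685
End of period: [9682, 11066, 19180, 13546, 7823, 9412, 16685]
Dependents (band 0–9 + band 60–69) = 9682 + 16685 = 26367; working-age = 61027; ratio = 26367/61027 × 100 = 43.2

43.2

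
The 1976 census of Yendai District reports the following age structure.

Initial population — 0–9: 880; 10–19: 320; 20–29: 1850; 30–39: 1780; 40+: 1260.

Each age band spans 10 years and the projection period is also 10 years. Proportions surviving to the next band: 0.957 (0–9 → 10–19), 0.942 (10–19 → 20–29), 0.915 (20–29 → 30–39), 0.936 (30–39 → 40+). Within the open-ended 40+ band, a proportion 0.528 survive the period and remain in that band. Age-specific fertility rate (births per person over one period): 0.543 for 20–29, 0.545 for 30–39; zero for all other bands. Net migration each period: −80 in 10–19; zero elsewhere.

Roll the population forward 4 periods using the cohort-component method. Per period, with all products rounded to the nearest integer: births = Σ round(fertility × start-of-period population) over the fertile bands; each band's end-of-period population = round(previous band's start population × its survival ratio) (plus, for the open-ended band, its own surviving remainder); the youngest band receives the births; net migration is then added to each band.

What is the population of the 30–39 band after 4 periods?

1560

After projecting period 1:
Births: 1850 × 0.543 = 1005  |  1780 × 0.545 = 970 → 1975
10–19: 880 × 0.957 = 842
20–29: 320 × 0.942 = 301
30–39: 1850 × 0.915 = 1693
40+: 1780 × 0.936 + 1260 × 0.528 = 1666 + 665 = 2331
Net migration: 10–19 − 80 → 762
→ [1975, 762, 301, 1693, 2331]
After projecting period 2:
Births: 301 × 0.543 = 163  |  1693 × 0.545 = 923 → 1086
10–19: 1975 × 0.957 = 1890
20–29: 762 × 0.942 = 718
30–39: 301 × 0.915 = 275
40+: 1693 × 0.936 + 2331 × 0.528 = 1585 + 1231 = 2816
Net migration: 10–19 − 80 → 1810
→ [1086, 1810, 718, 275, 2816]
After projecting period 3:
Births: 718 × 0.543 = 390  |  275 × 0.545 = 150 → 540
10–19: 1086 × 0.957 = 1039
20–29: 1810 × 0.942 = 1705
30–39: 718 × 0.915 = 657
40+: 275 × 0.936 + 2816 × 0.528 = 257 + 1487 = 1744
Net migration: 10–19 − 80 → 959
→ [540, 959, 1705, 657, 1744]
After projecting period 4:
Births: 1705 × 0.543 = 926  |  657 × 0.545 = 358 → 1284
10–19: 540 × 0.957 = 517
20–29: 959 × 0.942 = 903
30–39: 1705 × 0.915 = 1560
40+: 657 × 0.936 + 1744 × 0.528 = 615 + 921 = 1536
Net migration: 10–19 − 80 → 437
→ [1284, 437, 903, 1560, 1536]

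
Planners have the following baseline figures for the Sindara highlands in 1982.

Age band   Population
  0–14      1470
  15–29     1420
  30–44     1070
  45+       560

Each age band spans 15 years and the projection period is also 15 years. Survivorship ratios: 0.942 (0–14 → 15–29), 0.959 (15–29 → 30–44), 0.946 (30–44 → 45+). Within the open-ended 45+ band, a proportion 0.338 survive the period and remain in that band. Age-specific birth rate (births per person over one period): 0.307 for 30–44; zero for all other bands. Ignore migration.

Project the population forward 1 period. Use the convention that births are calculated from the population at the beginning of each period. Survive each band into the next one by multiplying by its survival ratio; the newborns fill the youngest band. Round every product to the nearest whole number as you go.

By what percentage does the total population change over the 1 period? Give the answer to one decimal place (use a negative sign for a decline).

-5.4

(Groups numbered youngest = 1 to oldest = 4.)
— Period 1 —
Births: 1070 × 0.307 = 328
Group 2: 1470 × 0.942 = 1385
Group 3: 1420 × 0.959 = 1362
Group 4: 1070 × 0.946 + 560 × 0.338 = 1012 + 189 = 1201
End of period: [328, 1385, 1362, 1201]
Total: 4520 → 4276; change = -244; percentage change = -5.4%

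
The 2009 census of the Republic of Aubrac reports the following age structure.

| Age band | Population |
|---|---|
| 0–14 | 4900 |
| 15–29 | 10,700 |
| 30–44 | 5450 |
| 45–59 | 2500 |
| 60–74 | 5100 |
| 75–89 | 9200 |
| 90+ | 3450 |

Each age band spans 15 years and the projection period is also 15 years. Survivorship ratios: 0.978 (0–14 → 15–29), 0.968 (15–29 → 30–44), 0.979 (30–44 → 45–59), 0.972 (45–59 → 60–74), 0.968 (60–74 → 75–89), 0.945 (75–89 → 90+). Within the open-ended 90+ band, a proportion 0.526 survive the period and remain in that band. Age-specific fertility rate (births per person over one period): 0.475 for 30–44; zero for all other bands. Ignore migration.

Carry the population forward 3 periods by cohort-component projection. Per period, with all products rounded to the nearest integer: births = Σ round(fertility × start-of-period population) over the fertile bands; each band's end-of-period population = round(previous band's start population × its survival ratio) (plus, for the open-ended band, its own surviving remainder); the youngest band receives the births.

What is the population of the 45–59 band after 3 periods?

4542

— Period 1 —
Births: 5450 × 0.475 = 2589
15–29: 4900 × 0.978 = 4792
30–44: 10700 × 0.968 = 10358
45–59: 5450 × 0.979 = 5336
60–74: 2500 × 0.972 = 2430
75–89: 5100 × 0.968 = 4937
90+: 9200 × 0.945 + 3450 × 0.526 = 8694 + 1815 = 10509
→ [2589, 4792, 10358, 5336, 2430, 4937, 10509]
— Period 2 —
Births: 10358 × 0.475 = 4920
15–29: 2589 × 0.978 = 2532
30–44: 4792 × 0.968 = 4639
45–59: 10358 × 0.979 = 10140
60–74: 5336 × 0.972 = 5187
75–89: 2430 × 0.968 = 2352
90+: 4937 × 0.945 + 10509 × 0.526 = 4665 + 5528 = 10193
→ [4920, 2532, 4639, 10140, 5187, 2352, 10193]
— Period 3 —
Births: 4639 × 0.475 = 2204
15–29: 4920 × 0.978 = 4812
30–44: 2532 × 0.968 = 2451
45–59: 4639 × 0.979 = 4542
60–74: 10140 × 0.972 = 9856
75–89: 5187 × 0.968 = 5021
90+: 2352 × 0.945 + 10193 × 0.526 = 2223 + 5362 = 7585
→ [2204, 4812, 2451, 4542, 9856, 5021, 7585]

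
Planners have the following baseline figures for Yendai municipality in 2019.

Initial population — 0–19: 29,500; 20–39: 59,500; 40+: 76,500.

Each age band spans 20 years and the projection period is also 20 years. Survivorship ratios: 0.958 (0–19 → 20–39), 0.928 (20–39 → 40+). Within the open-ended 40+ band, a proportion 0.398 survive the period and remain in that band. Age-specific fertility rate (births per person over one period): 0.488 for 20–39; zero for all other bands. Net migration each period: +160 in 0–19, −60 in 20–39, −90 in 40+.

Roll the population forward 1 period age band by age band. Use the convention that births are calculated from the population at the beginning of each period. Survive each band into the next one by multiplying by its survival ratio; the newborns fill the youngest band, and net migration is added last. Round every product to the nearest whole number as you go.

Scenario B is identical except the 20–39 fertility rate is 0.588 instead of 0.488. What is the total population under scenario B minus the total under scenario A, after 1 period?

5950

[period 1]
Births: 59500 × 0.488 = 29036
20–39: 29500 × 0.958 = 28261
40+: 59500 × 0.928 + 76500 × 0.398 = 55216 + 30447 = 85663
Net migration: 0–19 + 160 → 29196; 20–39 − 60 → 28201; 40+ − 90 → 85573
End of period: [29196, 28201, 85573]
Scenario A total after 1 period: 142970
Scenario B projection —
[period 1]
Births: 59500 × 0.588 = 34986
20–39: 29500 × 0.958 = 28261
40+: 59500 × 0.928 + 76500 × 0.398 = 55216 + 30447 = 85663
Net migration: 0–19 + 160 → 35146; 20–39 − 60 → 28201; 40+ − 90 → 85573
End of period: [35146, 28201, 85573]
Scenario B total after 1 period: 148920
Difference B − A = 148920 − 142970 = 5950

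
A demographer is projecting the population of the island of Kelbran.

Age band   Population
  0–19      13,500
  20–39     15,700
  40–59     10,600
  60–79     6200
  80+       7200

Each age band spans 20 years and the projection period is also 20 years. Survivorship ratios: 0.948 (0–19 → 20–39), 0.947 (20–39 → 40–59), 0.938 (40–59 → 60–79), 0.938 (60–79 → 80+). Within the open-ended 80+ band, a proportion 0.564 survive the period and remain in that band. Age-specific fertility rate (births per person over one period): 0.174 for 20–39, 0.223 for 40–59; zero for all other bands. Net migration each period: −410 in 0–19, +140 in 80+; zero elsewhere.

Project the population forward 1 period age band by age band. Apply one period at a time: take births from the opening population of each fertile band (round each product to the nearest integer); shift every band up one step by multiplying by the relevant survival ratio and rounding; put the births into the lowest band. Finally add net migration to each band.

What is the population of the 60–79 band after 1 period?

9943

Numbering the groups 1..5 from youngest to oldest:
Period 1:
Births: 15700 × 0.174 = 2732, 10600 × 0.223 = 2364 — total 5096
Group 2: 13500 × 0.948 = 12798
Group 3: 15700 × 0.947 = 14868
Group 4: 10600 × 0.938 = 9943
Group 5: 6200 × 0.938 + 7200 × 0.564 = 5816 + 4061 = 9877
Net migration: Group 1 − 410 → 4686; Group 5 + 140 → 10017
→ [4686, 12798, 14868, 9943, 10017]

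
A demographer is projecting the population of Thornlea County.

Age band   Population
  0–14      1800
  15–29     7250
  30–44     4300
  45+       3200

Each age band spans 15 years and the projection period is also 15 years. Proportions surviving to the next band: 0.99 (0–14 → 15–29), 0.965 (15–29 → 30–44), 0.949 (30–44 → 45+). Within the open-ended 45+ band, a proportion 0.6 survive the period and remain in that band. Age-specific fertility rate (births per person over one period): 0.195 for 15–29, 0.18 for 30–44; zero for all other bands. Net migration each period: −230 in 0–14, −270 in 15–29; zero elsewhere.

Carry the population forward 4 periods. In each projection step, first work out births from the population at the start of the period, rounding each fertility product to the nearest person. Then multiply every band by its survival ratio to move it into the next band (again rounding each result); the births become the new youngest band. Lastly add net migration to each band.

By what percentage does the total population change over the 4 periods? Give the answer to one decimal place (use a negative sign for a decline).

-55.3

(Bands numbered youngest = 1 to oldest = 4.)
After projecting period 1:
Births: 7250 * 0.195 = 1414 ; 4300 * 0.18 = 774 → total 2188
Band 2: 1800 * 0.99 = 1782
Band 3: 7250 * 0.965 = 6996
Band 4: 4300 * 0.949 + 3200 * 0.6 = 4081 + 1920 = 6001
Net migration: Band 1 − 230 → 1958; Band 2 − 270 → 1512
End of period: [1958, 1512, 6996, 6001]
After projecting period 2:
Births: 1512 * 0.195 = 295 ; 6996 * 0.18 = 1259 → total 1554
Band 2: 1958 * 0.99 = 1938
Band 3: 1512 * 0.965 = 1459
Band 4: 6996 * 0.949 + 6001 * 0.6 = 6639 + 3601 = 10240
Net migration: Band 1 − 230 → 1324; Band 2 − 270 → 1668
End of period: [1324, 1668, 1459, 10240]
After projecting period 3:
Births: 1668 * 0.195 = 325 ; 1459 * 0.18 = 263 → total 588
Band 2: 1324 * 0.99 = 1311
Band 3: 1668 * 0.965 = 1610
Band 4: 1459 * 0.949 + 10240 * 0.6 = 1385 + 6144 = 7529
Net migration: Band 1 − 230 → 358; Band 2 − 270 → 1041
End of period: [358, 1041, 1610, 7529]
After projecting period 4:
Births: 1041 * 0.195 = 203 ; 1610 * 0.18 = 290 → total 493
Band 2: 358 * 0.99 = 354
Band 3: 1041 * 0.965 = 1005
Band 4: 1610 * 0.949 + 7529 * 0.6 = 1528 + 4517 = 6045
Net migration: Band 1 − 230 → 263; Band 2 − 270 → 84
End of period: [263, 84, 1005, 6045]
Total: 16550 → 7397; change = -9153; percentage change = -55.3%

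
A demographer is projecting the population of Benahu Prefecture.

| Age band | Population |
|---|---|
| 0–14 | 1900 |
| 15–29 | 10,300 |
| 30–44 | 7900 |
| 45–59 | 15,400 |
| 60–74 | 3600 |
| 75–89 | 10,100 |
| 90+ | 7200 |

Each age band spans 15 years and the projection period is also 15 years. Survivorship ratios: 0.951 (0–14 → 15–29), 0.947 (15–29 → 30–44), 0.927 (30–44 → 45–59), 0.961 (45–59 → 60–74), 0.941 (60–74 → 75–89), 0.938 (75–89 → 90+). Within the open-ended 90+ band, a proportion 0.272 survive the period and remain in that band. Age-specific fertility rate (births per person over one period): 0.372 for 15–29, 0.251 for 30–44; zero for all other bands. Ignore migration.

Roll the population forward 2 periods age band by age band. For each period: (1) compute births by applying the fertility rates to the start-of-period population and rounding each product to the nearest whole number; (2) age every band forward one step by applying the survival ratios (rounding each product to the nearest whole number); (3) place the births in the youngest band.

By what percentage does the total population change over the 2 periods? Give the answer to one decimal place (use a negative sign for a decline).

-17.3

(Groups numbered youngest = 1 to oldest = 7.)
[period 1]
Births: 10300 × 0.372 = 3832 ; 7900 × 0.251 = 1983 → 5815
Group 2: 1900 × 0.951 = 1807
Group 3: 10300 × 0.947 = 9754
Group 4: 7900 × 0.927 = 7323
Group 5: 15400 × 0.961 = 14799
Group 6: 3600 × 0.941 = 3388
Group 7: 10100 × 0.938 + 7200 × 0.272 = 9474 + 1958 = 11432
→ [5815, 1807, 9754, 7323, 14799, 3388, 11432]
[period 2]
Births: 1807 × 0.372 = 672 ; 9754 × 0.251 = 2448 → 3120
Group 2: 5815 × 0.951 = 5530
Group 3: 1807 × 0.947 = 1711
Group 4: 9754 × 0.927 = 9042
Group 5: 7323 × 0.961 = 7037
Group 6: 14799 × 0.941 = 13926
Group 7: 3388 × 0.938 + 11432 × 0.272 = 3178 + 3110 = 6288
→ [3120, 5530, 1711, 9042, 7037, 13926, 6288]
Total: 56400 → 46654; change = -9746; percentage change = -17.3%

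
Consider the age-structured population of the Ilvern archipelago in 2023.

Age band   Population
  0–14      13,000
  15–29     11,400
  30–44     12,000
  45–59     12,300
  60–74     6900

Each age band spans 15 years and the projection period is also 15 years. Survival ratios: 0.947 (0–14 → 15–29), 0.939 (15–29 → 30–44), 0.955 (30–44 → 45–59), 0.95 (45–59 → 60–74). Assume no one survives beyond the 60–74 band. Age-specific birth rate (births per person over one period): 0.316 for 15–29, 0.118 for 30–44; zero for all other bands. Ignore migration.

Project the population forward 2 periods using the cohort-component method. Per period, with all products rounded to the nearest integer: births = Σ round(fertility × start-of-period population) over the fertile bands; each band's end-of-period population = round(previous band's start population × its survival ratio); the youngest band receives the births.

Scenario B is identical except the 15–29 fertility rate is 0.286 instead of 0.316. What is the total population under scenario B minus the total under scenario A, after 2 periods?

Let group 1 be 0–14 through group 5 = 60–74.
Period 1:
Births: 11400 × 0.316 = 3602 ; 12000 × 0.118 = 1416 — total 5018
Group 2: 13000 × 0.947 = 12311
Group 3: 11400 × 0.939 = 10705
Group 4: 12000 × 0.955 = 11460
Group 5: 12300 × 0.95 = 11685
End of period: [5018, 12311, 10705, 11460, 11685]
Period 2:
Births: 12311 × 0.316 = 3890 ; 10705 × 0.118 = 1263 — total 5153
Group 2: 5018 × 0.947 = 4752
Group 3: 12311 × 0.939 = 11560
Group 4: 10705 × 0.955 = 10223
Group 5: 11460 × 0.95 = 10887
End of period: [5153, 4752, 11560, 10223, 10887]
Scenario A total after 2 periods: 42575
Scenario B projection —
Period 1:
Births: 11400 × 0.286 = 3260 ; 12000 × 0.118 = 1416 — total 4676
Group 2: 13000 × 0.947 = 12311
Group 3: 11400 × 0.939 = 10705
Group 4: 12000 × 0.955 = 11460
Group 5: 12300 × 0.95 = 11685
End of period: [4676, 12311, 10705, 11460, 11685]
Period 2:
Births: 12311 × 0.286 = 3521 ; 10705 × 0.118 = 1263 — total 4784
Group 2: 4676 × 0.947 = 4428
Group 3: 12311 × 0.939 = 11560
Group 4: 10705 × 0.955 = 10223
Group 5: 11460 × 0.95 = 10887
End of period: [4784, 4428, 11560, 10223, 10887]
Scenario B total after 2 periods: 41882
Difference B − A = 41882 − 42575 = -693

-693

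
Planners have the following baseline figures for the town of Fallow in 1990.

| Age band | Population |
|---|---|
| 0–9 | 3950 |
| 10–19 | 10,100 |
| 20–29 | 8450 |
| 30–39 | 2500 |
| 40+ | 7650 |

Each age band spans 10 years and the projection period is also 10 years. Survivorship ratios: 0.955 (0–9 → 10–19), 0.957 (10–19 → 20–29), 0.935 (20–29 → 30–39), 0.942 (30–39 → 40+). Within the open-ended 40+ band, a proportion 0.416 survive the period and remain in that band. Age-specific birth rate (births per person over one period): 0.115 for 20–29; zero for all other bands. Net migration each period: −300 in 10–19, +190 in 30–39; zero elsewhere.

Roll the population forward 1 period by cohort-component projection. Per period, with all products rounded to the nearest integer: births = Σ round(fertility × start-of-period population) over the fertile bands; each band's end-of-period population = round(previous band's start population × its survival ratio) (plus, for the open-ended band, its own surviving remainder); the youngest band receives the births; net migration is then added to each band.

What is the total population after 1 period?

[period 1]
Births: 8450 * 0.115 = 972
10–19: 3950 * 0.955 = 3772
20–29: 10100 * 0.957 = 9666
30–39: 8450 * 0.935 = 7901
40+: 2500 * 0.942 + 7650 * 0.416 = 2355 + 3182 = 5537
Net migration: 10–19 − 300 → 3472; 30–39 + 190 → 8091
Population now: 0–9=972, 10–19=3472, 20–29=9666, 30–39=8091, 40+=5537
Total after period 1: 972 + 3472 + 9666 + 8091 + 5537 = 27738

27738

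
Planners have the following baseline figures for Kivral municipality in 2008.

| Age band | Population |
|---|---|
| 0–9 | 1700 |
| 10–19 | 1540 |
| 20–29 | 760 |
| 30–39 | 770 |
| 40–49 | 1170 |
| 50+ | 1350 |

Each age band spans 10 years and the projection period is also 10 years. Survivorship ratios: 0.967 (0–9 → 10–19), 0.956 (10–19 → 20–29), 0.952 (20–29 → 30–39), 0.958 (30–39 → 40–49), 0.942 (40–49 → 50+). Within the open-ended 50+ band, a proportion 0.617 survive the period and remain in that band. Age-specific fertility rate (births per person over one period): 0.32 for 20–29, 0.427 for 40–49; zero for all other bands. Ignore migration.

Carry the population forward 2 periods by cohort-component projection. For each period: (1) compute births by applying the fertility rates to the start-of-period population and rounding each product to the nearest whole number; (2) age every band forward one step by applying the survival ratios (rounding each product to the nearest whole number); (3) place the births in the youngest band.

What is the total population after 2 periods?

7060

Period 1.
Births: 760 * 0.32 = 243 ; 1170 * 0.427 = 500 → 743
10–19: 1700 * 0.967 = 1644
20–29: 1540 * 0.956 = 1472
30–39: 760 * 0.952 = 724
40–49: 770 * 0.958 = 738
50+: 1170 * 0.942 + 1350 * 0.617 = 1102 + 833 = 1935
→ [743, 1644, 1472, 724, 738, 1935]
Period 2.
Births: 1472 * 0.32 = 471 ; 738 * 0.427 = 315 → 786
10–19: 743 * 0.967 = 718
20–29: 1644 * 0.956 = 1572
30–39: 1472 * 0.952 = 1401
40–49: 724 * 0.958 = 694
50+: 738 * 0.942 + 1935 * 0.617 = 695 + 1194 = 1889
→ [786, 718, 1572, 1401, 694, 1889]
Total after period 2: 786 + 718 + 1572 + 1401 + 694 + 1889 = 7060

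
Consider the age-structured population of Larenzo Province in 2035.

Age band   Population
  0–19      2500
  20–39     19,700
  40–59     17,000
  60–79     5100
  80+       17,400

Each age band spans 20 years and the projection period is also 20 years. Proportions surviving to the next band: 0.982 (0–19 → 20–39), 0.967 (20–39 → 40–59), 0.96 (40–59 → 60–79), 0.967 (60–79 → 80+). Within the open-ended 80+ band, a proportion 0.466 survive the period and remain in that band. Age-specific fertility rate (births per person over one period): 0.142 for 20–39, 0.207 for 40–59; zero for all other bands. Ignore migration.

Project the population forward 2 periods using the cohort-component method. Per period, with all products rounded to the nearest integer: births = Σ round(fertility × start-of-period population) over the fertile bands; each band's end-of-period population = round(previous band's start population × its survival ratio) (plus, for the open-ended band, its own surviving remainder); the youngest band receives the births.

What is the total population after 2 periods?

53014

Numbering the bands 1..5 from youngest to oldest:
After projecting period 1:
Births: 19700 * 0.142 = 2797 ; 17000 * 0.207 = 3519 → total 6316
Band 2: 2500 * 0.982 = 2455
Band 3: 19700 * 0.967 = 19050
Band 4: 17000 * 0.96 = 16320
Band 5: 5100 * 0.967 + 17400 * 0.466 = 4932 + 8108 = 13040
Population now: 0–19=6316, 20–39=2455, 40–59=19050, 60–79=16320, 80+=13040
After projecting period 2:
Births: 2455 * 0.142 = 349 ; 19050 * 0.207 = 3943 → total 4292
Band 2: 6316 * 0.982 = 6202
Band 3: 2455 * 0.967 = 2374
Band 4: 19050 * 0.96 = 18288
Band 5: 16320 * 0.967 + 13040 * 0.466 = 15781 + 6077 = 21858
Population now: 0–19=4292, 20–39=6202, 40–59=2374, 60–79=18288, 80+=21858
Total after period 2: 4292 + 6202 + 2374 + 18288 + 21858 = 53014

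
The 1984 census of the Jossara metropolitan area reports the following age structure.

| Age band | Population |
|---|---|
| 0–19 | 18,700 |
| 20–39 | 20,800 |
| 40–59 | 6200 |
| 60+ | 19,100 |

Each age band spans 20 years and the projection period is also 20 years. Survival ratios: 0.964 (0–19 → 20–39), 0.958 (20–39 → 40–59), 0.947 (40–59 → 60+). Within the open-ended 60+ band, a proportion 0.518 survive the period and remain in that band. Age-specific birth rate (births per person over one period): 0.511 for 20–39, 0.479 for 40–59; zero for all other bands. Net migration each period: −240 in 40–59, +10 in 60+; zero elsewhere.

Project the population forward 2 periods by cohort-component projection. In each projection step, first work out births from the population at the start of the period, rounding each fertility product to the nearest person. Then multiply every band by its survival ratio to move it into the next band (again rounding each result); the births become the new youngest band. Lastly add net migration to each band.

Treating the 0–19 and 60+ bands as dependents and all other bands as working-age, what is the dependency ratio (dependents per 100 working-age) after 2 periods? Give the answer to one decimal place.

— Period 1 —
Births: 20800 × 0.511 = 10629 ; 6200 × 0.479 = 2970 — total 13599
20–39: 18700 × 0.964 = 18027
40–59: 20800 × 0.958 = 19926
60+: 6200 × 0.947 + 19100 × 0.518 = 5871 + 9894 = 15765
Net migration: 40–59 − 240 → 19686; 60+ + 10 → 15775
→ [13599, 18027, 19686, 15775]
— Period 2 —
Births: 18027 × 0.511 = 9212 ; 19686 × 0.479 = 9430 — total 18642
20–39: 13599 × 0.964 = 13109
40–59: 18027 × 0.958 = 17270
60+: 19686 × 0.947 + 15775 × 0.518 = 18643 + 8171 = 26814
Net migration: 40–59 − 240 → 17030; 60+ + 10 → 26824
→ [18642, 13109, 17030, 26824]
Dependents (band 0–19 + band 60+) = 18642 + 26824 = 45466; working-age = 30139; ratio = 45466/30139 × 100 = 150.9

150.9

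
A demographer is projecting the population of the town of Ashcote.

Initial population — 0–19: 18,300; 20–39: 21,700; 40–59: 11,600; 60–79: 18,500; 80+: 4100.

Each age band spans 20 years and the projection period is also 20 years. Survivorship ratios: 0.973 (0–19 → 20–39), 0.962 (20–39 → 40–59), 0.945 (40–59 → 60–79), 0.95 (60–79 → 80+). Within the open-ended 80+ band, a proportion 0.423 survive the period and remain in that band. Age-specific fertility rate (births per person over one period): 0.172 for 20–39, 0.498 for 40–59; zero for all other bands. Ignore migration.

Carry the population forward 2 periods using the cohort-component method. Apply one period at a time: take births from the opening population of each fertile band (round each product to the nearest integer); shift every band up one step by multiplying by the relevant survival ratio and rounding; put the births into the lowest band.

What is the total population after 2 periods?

78149

Period 1:
Births: 21700 * 0.172 = 3732, 11600 * 0.498 = 5777 — total 9509
20–39: 18300 * 0.973 = 17806
40–59: 21700 * 0.962 = 20875
60–79: 11600 * 0.945 = 10962
80+: 18500 * 0.95 + 4100 * 0.423 = 17575 + 1734 = 19309
→ [9509, 17806, 20875, 10962, 19309]
Period 2:
Births: 17806 * 0.172 = 3063, 20875 * 0.498 = 10396 — total 13459
20–39: 9509 * 0.973 = 9252
40–59: 17806 * 0.962 = 17129
60–79: 20875 * 0.945 = 19727
80+: 10962 * 0.95 + 19309 * 0.423 = 10414 + 8168 = 18582
→ [13459, 9252, 17129, 19727, 18582]
Total after period 2: 13459 + 9252 + 17129 + 19727 + 18582 = 78149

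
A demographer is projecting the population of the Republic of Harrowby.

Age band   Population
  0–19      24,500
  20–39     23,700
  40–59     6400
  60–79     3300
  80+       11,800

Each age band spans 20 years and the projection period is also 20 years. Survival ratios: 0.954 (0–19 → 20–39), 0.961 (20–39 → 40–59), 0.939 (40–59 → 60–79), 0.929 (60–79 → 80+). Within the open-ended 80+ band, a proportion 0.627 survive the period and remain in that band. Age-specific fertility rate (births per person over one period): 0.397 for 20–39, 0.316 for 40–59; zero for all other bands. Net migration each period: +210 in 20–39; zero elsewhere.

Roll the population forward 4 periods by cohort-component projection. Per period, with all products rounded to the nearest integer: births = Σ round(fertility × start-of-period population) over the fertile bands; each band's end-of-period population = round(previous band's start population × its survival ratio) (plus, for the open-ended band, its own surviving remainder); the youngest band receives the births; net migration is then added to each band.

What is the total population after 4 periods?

Call the bands 1 to 5, youngest first.
Period 1:
Births: 23700 × 0.397 = 9409, 6400 × 0.316 = 2022 → total 11431
Band 2: 24500 × 0.954 = 23373
Band 3: 23700 × 0.961 = 22776
Band 4: 6400 × 0.939 = 6010
Band 5: 3300 × 0.929 + 11800 × 0.627 = 3066 + 7399 = 10465
Net migration: Band 2 + 210 → 23583
Population now: 0–19=11431, 20–39=23583, 40–59=22776, 60–79=6010, 80+=10465
Period 2:
Births: 23583 × 0.397 = 9362, 22776 × 0.316 = 7197 → total 16559
Band 2: 11431 × 0.954 = 10905
Band 3: 23583 × 0.961 = 22663
Band 4: 22776 × 0.939 = 21387
Band 5: 6010 × 0.929 + 10465 × 0.627 = 5583 + 6562 = 12145
Net migration: Band 2 + 210 → 11115
Population now: 0–19=16559, 20–39=11115, 40–59=22663, 60–79=21387, 80+=12145
Period 3:
Births: 11115 × 0.397 = 4413, 22663 × 0.316 = 7162 → total 11575
Band 2: 16559 × 0.954 = 15797
Band 3: 11115 × 0.961 = 10682
Band 4: 22663 × 0.939 = 21281
Band 5: 21387 × 0.929 + 12145 × 0.627 = 19869 + 7615 = 27484
Net migration: Band 2 + 210 → 16007
Population now: 0–19=11575, 20–39=16007, 40–59=10682, 60–79=21281, 80+=27484
Period 4:
Births: 16007 × 0.397 = 6355, 10682 × 0.316 = 3376 → total 9731
Band 2: 11575 × 0.954 = 11043
Band 3: 16007 × 0.961 = 15383
Band 4: 10682 × 0.939 = 10030
Band 5: 21281 × 0.929 + 27484 × 0.627 = 19770 + 17232 = 37002
Net migration: Band 2 + 210 → 11253
Population now: 0–19=9731, 20–39=11253, 40–59=15383, 60–79=10030, 80+=37002
Total after period 4: 9731 + 11253 + 15383 + 10030 + 37002 = 83399

83399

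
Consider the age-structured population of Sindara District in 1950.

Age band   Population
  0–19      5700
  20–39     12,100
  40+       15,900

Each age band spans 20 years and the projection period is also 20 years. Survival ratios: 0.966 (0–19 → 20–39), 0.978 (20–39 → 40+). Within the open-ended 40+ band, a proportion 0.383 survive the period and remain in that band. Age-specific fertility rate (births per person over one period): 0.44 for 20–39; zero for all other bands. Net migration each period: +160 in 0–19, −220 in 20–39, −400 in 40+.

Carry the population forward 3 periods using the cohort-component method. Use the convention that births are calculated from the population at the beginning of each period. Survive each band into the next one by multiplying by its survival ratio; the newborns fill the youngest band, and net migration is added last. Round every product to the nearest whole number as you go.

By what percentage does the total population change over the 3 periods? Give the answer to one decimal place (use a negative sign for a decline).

[period 1]
Births: 12100 × 0.44 = 5324
20–39: 5700 × 0.966 = 5506
40+: 12100 × 0.978 + 15900 × 0.383 = 11834 + 6090 = 17924
Net migration: 0–19 + 160 → 5484; 20–39 − 220 → 5286; 40+ − 400 → 17524
Population now: 0–19=5484, 20–39=5286, 40+=17524
[period 2]
Births: 5286 × 0.44 = 2326
20–39: 5484 × 0.966 = 5298
40+: 5286 × 0.978 + 17524 × 0.383 = 5170 + 6712 = 11882
Net migration: 0–19 + 160 → 2486; 20–39 − 220 → 5078; 40+ − 400 → 11482
Population now: 0–19=2486, 20–39=5078, 40+=11482
[period 3]
Births: 5078 × 0.44 = 2234
20–39: 2486 × 0.966 = 2401
40+: 5078 × 0.978 + 11482 × 0.383 = 4966 + 4398 = 9364
Net migration: 0–19 + 160 → 2394; 20–39 − 220 → 2181; 40+ − 400 → 8964
Population now: 0–19=2394, 20–39=2181, 40+=8964
Total: 33700 → 13539; change = -20161; percentage change = -59.8%

-59.8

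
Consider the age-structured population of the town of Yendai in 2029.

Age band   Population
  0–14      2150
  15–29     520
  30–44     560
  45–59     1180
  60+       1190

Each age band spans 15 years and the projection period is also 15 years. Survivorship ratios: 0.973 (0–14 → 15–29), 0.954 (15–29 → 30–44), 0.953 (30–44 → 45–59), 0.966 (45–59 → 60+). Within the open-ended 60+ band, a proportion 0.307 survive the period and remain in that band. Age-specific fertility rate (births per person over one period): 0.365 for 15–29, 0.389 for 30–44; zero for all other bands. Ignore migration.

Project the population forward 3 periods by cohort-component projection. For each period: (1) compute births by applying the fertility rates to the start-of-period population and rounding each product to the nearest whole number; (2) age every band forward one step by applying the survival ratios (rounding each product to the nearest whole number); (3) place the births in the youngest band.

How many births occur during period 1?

After projecting period 1:
Births: 520 × 0.365 = 190 ; 560 × 0.389 = 218 → 408
15–29: 2150 × 0.973 = 2092
30–44: 520 × 0.954 = 496
45–59: 560 × 0.953 = 534
60+: 1180 × 0.966 + 1190 × 0.307 = 1140 + 365 = 1505
Giving 408 / 2092 / 496 / 534 / 1505.

408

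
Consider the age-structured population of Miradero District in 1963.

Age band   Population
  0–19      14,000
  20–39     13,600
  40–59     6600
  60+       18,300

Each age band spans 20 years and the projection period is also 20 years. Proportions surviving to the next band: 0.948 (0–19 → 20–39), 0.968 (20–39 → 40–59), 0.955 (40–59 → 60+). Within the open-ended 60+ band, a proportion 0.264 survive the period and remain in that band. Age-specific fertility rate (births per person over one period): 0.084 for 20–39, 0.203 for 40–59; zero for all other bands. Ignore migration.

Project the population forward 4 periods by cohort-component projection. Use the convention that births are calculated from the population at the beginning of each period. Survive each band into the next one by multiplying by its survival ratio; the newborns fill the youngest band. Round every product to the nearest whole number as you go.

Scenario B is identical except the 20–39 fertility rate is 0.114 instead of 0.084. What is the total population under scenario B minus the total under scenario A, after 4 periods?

1057

[period 1]
Births: 13600 × 0.084 = 1142  |  6600 × 0.203 = 1340 ⇒ total 2482
20–39: 14000 × 0.948 = 13272
40–59: 13600 × 0.968 = 13165
60+: 6600 × 0.955 + 18300 × 0.264 = 6303 + 4831 = 11134
→ [2482, 13272, 13165, 11134]
[period 2]
Births: 13272 × 0.084 = 1115  |  13165 × 0.203 = 2672 ⇒ total 3787
20–39: 2482 × 0.948 = 2353
40–59: 13272 × 0.968 = 12847
60+: 13165 × 0.955 + 11134 × 0.264 = 12573 + 2939 = 15512
→ [3787, 2353, 12847, 15512]
[period 3]
Births: 2353 × 0.084 = 198  |  12847 × 0.203 = 2608 ⇒ total 2806
20–39: 3787 × 0.948 = 3590
40–59: 2353 × 0.968 = 2278
60+: 12847 × 0.955 + 15512 × 0.264 = 12269 + 4095 = 16364
→ [2806, 3590, 2278, 16364]
[period 4]
Births: 3590 × 0.084 = 302  |  2278 × 0.203 = 462 ⇒ total 764
20–39: 2806 × 0.948 = 2660
40–59: 3590 × 0.968 = 3475
60+: 2278 × 0.955 + 16364 × 0.264 = 2175 + 4320 = 6495
→ [764, 2660, 3475, 6495]
Scenario A total after 4 periods: 13394
Scenario B projection —
[period 1]
Births: 13600 × 0.114 = 1550  |  6600 × 0.203 = 1340 ⇒ total 2890
20–39: 14000 × 0.948 = 13272
40–59: 13600 × 0.968 = 13165
60+: 6600 × 0.955 + 18300 × 0.264 = 6303 + 4831 = 11134
→ [2890, 13272, 13165, 11134]
[period 2]
Births: 13272 × 0.114 = 1513  |  13165 × 0.203 = 2672 ⇒ total 4185
20–39: 2890 × 0.948 = 2740
40–59: 13272 × 0.968 = 12847
60+: 13165 × 0.955 + 11134 × 0.264 = 12573 + 2939 = 15512
→ [4185, 2740, 12847, 15512]
[period 3]
Births: 2740 × 0.114 = 312  |  12847 × 0.203 = 2608 ⇒ total 2920
20–39: 4185 × 0.948 = 3967
40–59: 2740 × 0.968 = 2652
60+: 12847 × 0.955 + 15512 × 0.264 = 12269 + 4095 = 16364
→ [2920, 3967, 2652, 16364]
[period 4]
Births: 3967 × 0.114 = 452  |  2652 × 0.203 = 538 ⇒ total 990
20–39: 2920 × 0.948 = 2768
40–59: 3967 × 0.968 = 3840
60+: 2652 × 0.955 + 16364 × 0.264 = 2533 + 4320 = 6853
→ [990, 2768, 3840, 6853]
Scenario B total after 4 periods: 14451
Difference B − A = 14451 − 13394 = 1057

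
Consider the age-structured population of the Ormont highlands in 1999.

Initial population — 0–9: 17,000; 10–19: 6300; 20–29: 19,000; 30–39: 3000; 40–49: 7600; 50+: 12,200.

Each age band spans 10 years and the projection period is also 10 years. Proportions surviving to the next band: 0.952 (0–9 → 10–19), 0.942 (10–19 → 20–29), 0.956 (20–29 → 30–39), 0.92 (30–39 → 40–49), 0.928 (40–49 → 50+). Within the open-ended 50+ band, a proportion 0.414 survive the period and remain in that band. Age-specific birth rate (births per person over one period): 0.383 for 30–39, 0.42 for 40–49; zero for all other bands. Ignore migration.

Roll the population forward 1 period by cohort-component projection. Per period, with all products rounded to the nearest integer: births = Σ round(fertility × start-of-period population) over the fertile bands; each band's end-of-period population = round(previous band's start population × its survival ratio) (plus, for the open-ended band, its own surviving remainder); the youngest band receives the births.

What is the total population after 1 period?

Period 1.
Births: 3000 × 0.383 = 1149 ; 7600 × 0.42 = 3192 → 4341
10–19: 17000 × 0.952 = 16184
20–29: 6300 × 0.942 = 5935
30–39: 19000 × 0.956 = 18164
40–49: 3000 × 0.92 = 2760
50+: 7600 × 0.928 + 12200 × 0.414 = 7053 + 5051 = 12104
Giving 4341 / 16184 / 5935 / 18164 / 2760 / 12104.
Total after period 1: 4341 + 16184 + 5935 + 18164 + 2760 + 12104 = 59488

59488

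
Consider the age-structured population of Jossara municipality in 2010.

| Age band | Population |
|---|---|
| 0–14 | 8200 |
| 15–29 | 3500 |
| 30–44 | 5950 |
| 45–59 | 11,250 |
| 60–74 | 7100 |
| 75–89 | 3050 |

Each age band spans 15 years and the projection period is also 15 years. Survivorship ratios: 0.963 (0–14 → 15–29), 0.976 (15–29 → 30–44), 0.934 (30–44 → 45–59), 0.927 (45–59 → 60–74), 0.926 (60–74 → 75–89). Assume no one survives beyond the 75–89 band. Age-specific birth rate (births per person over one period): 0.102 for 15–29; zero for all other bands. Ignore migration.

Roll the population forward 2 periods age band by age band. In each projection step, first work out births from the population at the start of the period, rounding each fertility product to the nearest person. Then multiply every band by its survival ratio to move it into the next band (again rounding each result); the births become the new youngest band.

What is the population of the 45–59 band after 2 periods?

3191

Period 1.
Births: 3500 * 0.102 = 357
15–29: 8200 * 0.963 = 7897
30–44: 3500 * 0.976 = 3416
45–59: 5950 * 0.934 = 5557
60–74: 11250 * 0.927 = 10429
75–89: 7100 * 0.926 = 6575
End of period: [357, 7897, 3416, 5557, 10429, 6575]
Period 2.
Births: 7897 * 0.102 = 805
15–29: 357 * 0.963 = 344
30–44: 7897 * 0.976 = 7707
45–59: 3416 * 0.934 = 3191
60–74: 5557 * 0.927 = 5151
75–89: 10429 * 0.926 = 9657
End of period: [805, 344, 7707, 3191, 5151, 9657]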